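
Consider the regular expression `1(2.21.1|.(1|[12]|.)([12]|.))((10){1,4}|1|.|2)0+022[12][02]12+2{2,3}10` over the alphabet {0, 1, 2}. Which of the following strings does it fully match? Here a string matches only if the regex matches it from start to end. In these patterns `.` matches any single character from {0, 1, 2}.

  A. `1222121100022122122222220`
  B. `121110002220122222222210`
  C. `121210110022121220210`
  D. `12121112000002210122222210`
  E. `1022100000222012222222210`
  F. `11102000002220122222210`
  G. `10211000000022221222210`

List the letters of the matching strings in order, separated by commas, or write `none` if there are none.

B, D, E, F, G

A → no match — must end with `210`
B → match
C → no match
D → match
E → match
F → match
G → match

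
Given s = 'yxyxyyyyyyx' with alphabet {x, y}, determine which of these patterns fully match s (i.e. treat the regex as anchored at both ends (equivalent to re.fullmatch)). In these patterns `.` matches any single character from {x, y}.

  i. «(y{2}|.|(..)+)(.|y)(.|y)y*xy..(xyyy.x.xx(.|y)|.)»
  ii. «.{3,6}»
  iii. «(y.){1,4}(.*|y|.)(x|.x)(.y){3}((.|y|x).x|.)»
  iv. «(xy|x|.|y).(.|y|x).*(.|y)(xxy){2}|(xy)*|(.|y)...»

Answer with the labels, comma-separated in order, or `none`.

i → no match
ii → no match
iii → match
iv → no match

iii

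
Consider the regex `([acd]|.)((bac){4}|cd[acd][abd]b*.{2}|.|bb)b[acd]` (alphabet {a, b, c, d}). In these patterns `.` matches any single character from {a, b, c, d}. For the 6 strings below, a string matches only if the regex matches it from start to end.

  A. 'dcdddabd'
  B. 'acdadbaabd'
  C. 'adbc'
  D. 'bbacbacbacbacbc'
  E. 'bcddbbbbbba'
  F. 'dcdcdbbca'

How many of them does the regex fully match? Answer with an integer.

4

A → no match
B → match
C → match
D → match
E → match
F → no match
Total matched: 4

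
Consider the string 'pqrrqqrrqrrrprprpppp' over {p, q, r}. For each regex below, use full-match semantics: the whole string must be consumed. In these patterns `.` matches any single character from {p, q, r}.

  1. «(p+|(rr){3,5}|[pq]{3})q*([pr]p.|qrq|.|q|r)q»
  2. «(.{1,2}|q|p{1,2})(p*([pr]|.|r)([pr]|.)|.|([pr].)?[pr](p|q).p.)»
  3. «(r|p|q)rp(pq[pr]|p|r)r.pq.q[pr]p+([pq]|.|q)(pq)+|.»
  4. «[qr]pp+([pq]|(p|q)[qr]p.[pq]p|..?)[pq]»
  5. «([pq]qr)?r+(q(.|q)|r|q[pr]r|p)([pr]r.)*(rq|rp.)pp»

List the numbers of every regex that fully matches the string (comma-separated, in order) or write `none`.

1 → no match — must end with 'q'
2 → no match
3 → no match
4 → no match
5 → match

5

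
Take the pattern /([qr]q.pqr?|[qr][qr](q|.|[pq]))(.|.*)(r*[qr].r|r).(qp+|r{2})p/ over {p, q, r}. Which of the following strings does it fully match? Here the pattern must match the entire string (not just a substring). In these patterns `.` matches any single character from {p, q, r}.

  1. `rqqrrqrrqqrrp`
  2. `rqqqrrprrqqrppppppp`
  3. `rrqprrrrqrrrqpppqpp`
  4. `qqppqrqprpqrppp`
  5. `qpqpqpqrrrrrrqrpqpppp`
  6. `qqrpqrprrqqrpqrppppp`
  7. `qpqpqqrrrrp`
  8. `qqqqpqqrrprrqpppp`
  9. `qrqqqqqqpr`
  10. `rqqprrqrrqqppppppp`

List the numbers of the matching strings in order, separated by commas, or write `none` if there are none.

1 → no match
2 → no match
3 → no match
4 → no match
5 → no match
6 → no match
7 → no match
8 → match
9 → no match — must end with `p`
10 → match

8, 10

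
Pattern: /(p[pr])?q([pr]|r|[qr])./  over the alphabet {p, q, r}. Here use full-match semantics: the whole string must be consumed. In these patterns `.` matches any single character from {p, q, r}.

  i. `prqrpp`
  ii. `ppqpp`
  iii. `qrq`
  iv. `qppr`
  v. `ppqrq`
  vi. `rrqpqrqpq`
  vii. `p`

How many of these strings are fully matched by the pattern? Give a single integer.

i → no match
ii → match
iii → match
iv → no match
v → match
vi → no match
vii → no match
Total matched: 3

3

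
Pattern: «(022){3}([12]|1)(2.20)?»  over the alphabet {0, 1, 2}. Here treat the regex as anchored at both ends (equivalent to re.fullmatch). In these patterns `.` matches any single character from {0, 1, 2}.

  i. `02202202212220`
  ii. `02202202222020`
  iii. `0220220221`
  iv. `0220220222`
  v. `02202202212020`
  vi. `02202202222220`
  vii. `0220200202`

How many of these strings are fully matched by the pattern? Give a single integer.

i → match
ii → match
iii → match
iv → match
v → match
vi → match
vii → no match
Total matched: 6

6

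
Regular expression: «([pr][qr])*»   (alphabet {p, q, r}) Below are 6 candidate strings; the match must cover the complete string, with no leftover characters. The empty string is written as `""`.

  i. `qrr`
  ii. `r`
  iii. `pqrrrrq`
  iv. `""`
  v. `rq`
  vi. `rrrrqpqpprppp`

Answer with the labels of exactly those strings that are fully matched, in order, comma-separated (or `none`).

i → no match
ii → no match
iii → no match
iv → match
v → match
vi → no match

iv, v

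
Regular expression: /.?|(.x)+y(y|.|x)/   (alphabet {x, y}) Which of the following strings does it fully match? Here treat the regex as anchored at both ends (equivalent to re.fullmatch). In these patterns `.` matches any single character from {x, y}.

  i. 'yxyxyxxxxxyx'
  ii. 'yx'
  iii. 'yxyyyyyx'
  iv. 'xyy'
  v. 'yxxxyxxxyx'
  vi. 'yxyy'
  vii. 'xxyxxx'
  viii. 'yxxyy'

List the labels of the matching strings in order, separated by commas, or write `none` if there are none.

i, v, vi

i → match
ii → no match
iii → no match
iv → no match
v → match
vi → match
vii → no match
viii → no match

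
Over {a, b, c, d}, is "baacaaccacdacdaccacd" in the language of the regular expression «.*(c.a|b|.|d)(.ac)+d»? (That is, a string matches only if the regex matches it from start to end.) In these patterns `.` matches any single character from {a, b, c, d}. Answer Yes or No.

Yes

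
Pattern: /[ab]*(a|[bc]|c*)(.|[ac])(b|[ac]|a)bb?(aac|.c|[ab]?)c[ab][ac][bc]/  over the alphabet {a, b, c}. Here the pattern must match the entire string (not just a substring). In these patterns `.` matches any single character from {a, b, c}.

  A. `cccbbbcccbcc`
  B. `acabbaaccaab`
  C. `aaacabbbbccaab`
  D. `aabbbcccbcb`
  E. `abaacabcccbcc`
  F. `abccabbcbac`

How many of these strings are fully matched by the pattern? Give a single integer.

A → match
B → match
C → match
D → match
E → match
F → match
Total matched: 6

6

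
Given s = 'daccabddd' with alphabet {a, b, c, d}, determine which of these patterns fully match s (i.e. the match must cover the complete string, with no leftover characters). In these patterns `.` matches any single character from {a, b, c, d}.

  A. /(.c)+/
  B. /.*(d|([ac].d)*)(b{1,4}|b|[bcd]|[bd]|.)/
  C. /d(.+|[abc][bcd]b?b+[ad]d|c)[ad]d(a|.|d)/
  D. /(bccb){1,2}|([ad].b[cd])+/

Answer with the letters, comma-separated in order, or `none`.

A → no match — must end with 'c'
B → match
C → match
D → no match

B, C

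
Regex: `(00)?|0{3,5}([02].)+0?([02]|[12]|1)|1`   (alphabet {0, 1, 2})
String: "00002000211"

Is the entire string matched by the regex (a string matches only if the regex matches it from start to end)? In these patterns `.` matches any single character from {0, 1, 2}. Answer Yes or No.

Yes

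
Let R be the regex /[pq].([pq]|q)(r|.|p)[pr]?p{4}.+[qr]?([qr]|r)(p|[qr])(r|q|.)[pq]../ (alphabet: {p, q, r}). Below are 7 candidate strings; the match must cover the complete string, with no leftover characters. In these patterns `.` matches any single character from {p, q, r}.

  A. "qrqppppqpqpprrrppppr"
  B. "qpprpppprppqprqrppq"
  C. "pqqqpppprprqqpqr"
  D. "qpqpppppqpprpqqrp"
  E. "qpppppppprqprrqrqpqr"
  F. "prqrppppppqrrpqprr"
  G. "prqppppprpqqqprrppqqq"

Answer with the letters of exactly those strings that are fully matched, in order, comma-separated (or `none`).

A → no match
B → match
C → match
D → match
E → match
F → match
G → match

B, C, D, E, F, G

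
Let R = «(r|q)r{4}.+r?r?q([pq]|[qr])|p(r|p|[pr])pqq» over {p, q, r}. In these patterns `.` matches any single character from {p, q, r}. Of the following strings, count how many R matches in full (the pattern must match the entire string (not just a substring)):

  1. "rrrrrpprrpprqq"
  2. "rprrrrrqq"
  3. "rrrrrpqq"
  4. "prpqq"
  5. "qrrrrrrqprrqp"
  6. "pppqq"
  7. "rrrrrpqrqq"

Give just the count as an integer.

6

1 → match
2 → no match
3 → match
4 → match
5 → match
6 → match
7 → match
Total matched: 6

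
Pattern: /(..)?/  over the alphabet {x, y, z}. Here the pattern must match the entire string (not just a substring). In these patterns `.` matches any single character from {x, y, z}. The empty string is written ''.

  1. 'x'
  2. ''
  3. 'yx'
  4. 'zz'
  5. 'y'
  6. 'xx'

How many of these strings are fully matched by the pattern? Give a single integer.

4

1 → no match
2 → match
3 → match
4 → match
5 → no match
6 → match
Total matched: 4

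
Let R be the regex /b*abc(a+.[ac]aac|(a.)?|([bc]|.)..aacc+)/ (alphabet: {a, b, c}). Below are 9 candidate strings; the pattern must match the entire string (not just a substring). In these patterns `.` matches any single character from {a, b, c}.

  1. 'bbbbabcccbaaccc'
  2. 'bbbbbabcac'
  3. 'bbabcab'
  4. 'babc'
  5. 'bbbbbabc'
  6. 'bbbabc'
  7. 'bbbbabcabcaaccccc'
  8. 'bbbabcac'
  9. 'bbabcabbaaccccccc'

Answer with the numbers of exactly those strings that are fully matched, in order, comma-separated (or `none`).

1 → match
2. 'bbbbbabcac' → match
3. 'bbabcab' → match
4. 'babc' → match
5. 'bbbbbabc' → match
6. 'bbbabc' → match
7 → match
8. 'bbbabcac' → match
9 → match

1, 2, 3, 4, 5, 6, 7, 8, 9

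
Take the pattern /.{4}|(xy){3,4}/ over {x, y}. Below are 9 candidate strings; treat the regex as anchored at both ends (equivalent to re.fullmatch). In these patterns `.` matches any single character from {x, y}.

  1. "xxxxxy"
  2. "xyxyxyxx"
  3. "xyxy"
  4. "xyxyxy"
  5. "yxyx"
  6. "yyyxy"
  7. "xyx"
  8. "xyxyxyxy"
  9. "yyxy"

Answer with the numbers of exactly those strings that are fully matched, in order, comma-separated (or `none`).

3, 4, 5, 8, 9

1. "xxxxxy" → no match
2. "xyxyxyxx" → no match
3. "xyxy" → match
4. "xyxyxy" → match
5. "yxyx" → match
6. "yyyxy" → no match
7. "xyx" → no match
8. "xyxyxyxy" → match
9. "yyxy" → match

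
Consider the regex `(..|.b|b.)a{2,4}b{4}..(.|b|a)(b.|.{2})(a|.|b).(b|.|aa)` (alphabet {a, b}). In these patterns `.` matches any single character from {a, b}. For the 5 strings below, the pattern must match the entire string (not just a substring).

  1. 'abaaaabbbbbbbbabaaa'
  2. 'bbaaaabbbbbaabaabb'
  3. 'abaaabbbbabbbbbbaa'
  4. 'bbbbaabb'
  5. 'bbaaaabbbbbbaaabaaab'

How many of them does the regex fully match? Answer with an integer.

3

1 → match
2 → match
3 → match
4. 'bbbbaabb' → no match
5 → no match
Total matched: 3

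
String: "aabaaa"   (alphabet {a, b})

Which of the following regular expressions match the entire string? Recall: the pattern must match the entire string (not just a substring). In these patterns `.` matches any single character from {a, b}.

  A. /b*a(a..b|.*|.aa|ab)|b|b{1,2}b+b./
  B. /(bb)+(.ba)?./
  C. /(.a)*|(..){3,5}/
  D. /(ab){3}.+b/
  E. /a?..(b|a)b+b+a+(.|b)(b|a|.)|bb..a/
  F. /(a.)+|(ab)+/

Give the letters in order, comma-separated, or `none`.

A → match
B → no match — must start with "bb"
C → match
D → no match — must start with "ab"
E → no match
F → no match

A, C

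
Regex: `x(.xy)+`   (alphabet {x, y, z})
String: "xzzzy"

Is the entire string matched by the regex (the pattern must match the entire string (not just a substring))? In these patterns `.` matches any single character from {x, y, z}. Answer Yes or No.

Every match must end with "xy", but "xzzzy" does not.

No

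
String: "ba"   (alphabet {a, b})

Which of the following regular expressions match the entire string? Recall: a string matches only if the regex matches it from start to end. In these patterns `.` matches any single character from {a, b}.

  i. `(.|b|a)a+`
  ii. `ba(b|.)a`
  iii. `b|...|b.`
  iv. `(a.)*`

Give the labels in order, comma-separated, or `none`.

i, iii

i → match
ii → no match
iii → match
iv → no match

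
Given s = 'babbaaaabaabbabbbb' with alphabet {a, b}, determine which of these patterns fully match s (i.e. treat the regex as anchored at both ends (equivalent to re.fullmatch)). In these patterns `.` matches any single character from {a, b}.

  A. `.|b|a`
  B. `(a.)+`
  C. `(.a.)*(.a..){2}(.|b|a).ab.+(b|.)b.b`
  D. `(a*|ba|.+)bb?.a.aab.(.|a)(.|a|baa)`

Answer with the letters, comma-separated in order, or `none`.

C

A → no match
B → no match — must start with 'a'
C → match
D → no match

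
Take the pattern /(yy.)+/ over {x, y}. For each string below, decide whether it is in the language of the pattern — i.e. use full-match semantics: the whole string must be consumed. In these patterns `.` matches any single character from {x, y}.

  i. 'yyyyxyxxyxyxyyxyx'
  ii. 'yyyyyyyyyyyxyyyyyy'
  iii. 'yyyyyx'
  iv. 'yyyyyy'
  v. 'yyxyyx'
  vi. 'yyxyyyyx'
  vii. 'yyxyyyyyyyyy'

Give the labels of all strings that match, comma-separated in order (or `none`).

ii, iii, iv, v, vii

i → no match
ii → match
iii → match
iv → match
v → match
vi → no match
vii → match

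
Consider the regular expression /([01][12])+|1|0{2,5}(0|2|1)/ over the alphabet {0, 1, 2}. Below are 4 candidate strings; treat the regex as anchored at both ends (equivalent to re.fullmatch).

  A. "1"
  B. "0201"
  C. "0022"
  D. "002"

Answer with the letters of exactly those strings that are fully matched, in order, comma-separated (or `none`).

A, B, D

A → match
B → match
C → no match
D → match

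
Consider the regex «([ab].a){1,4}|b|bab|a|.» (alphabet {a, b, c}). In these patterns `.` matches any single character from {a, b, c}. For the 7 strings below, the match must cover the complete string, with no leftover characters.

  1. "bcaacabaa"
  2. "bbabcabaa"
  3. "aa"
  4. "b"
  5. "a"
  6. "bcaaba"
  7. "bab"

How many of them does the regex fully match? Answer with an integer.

1 → match
2 → match
3 → no match
4 → match
5 → match
6 → match
7 → match
Total matched: 6

6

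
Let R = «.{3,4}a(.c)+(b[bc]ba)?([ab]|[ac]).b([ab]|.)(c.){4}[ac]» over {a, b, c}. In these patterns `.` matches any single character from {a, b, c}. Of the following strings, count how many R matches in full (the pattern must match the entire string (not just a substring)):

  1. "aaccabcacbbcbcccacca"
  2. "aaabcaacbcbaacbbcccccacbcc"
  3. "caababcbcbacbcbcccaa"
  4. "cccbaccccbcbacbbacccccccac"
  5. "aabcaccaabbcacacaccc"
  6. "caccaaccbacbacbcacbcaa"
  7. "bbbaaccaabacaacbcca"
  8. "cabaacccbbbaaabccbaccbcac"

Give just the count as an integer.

1 → match
2 → no match
3 → match
4 → match
5 → match
6 → no match
7 → no match
8 → no match
Total matched: 4

4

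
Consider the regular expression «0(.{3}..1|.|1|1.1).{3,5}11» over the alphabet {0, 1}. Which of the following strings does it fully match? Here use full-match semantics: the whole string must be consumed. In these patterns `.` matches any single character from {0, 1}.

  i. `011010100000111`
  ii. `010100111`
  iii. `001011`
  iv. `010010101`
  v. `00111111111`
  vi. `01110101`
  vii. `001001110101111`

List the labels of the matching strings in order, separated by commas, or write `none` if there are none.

ii

i → no match
ii → match
iii → no match
iv → no match — must end with `11`
v → no match
vi → no match — must end with `11`
vii → no match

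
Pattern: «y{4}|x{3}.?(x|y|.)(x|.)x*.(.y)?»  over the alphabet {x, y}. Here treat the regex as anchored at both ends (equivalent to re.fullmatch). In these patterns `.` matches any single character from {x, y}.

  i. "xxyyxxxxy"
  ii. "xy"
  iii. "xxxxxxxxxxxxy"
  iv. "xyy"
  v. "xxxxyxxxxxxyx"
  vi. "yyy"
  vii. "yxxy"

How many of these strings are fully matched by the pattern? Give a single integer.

i → no match
ii → no match
iii → match
iv → no match
v → no match
vi → no match
vii → no match
Total matched: 1

1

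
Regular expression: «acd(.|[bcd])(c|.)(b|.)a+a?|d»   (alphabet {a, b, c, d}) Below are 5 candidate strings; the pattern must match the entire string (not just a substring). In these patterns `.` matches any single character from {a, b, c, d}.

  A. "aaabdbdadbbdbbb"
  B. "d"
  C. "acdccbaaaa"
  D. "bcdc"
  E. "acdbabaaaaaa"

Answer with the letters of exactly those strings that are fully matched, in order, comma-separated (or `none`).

B, C, E

A → no match
B → match
C → match
D → no match
E → match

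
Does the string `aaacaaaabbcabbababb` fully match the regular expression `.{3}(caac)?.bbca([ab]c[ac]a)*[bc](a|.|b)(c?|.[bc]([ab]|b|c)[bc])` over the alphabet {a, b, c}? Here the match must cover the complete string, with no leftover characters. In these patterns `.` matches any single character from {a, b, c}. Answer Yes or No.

No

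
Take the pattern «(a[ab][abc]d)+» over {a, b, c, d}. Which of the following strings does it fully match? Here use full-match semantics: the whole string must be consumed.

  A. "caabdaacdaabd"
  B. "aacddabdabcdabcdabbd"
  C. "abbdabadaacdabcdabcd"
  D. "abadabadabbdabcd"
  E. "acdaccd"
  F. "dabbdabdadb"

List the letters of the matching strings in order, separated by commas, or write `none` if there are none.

C, D

A → no match — must start with "a"
B → no match
C → match
D → match
E → no match
F → no match — must start with "a"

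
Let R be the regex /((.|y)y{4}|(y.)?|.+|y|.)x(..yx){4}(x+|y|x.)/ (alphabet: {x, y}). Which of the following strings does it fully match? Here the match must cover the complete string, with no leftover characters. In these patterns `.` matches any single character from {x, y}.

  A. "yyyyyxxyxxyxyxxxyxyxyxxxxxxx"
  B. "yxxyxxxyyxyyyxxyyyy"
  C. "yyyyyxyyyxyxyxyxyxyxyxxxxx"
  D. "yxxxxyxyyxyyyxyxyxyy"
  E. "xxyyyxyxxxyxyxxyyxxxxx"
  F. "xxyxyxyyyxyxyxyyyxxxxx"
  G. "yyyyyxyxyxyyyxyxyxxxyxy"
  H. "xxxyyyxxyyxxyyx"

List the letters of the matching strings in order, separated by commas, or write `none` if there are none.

A → no match
B → no match
C → match
D → no match
E → no match
F → match
G → match
H → no match

C, F, G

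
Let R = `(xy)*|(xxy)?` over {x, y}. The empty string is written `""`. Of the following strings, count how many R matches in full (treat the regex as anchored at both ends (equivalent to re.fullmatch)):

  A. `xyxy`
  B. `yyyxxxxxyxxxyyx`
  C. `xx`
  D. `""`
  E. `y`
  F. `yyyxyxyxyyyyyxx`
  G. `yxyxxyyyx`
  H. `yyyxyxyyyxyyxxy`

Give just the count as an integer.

A → match
B → no match
C → no match
D → match
E → no match
F → no match
G → no match
H → no match
Total matched: 2

2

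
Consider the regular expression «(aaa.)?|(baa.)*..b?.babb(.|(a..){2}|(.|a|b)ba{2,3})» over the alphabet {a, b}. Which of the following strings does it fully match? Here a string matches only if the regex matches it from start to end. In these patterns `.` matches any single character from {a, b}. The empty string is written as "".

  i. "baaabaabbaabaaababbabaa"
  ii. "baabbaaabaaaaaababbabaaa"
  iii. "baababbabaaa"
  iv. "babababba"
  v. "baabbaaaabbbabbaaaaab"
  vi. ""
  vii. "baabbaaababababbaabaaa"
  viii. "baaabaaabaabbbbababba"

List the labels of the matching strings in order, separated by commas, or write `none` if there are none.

i → match
ii → match
iii → match
iv → match
v → match
vi → match
vii → match
viii → match

i, ii, iii, iv, v, vi, vii, viii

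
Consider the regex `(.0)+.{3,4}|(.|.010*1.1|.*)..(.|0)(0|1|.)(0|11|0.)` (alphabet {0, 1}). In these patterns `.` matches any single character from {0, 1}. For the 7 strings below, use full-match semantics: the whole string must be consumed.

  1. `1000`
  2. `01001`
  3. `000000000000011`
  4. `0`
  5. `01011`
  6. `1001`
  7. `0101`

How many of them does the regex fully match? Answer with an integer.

1. `1000` → no match
2. `01001` → no match
3 → match
4. `0` → no match
5. `01011` → no match
6. `1001` → no match
7. `0101` → no match
Total matched: 1

1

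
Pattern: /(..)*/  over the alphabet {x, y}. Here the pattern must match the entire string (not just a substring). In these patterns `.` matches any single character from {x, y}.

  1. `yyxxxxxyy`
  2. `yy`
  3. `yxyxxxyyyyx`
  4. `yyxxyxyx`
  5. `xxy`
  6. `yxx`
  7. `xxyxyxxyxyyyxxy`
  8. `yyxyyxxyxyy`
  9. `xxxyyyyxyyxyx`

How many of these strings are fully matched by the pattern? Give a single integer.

1. `yyxxxxxyy` → no match
2. `yy` → match
3. `yxyxxxyyyyx` → no match
4. `yyxxyxyx` → match
5. `xxy` → no match
6. `yxx` → no match
7 → no match
8. `yyxyyxxyxyy` → no match
9 → no match
Total matched: 2

2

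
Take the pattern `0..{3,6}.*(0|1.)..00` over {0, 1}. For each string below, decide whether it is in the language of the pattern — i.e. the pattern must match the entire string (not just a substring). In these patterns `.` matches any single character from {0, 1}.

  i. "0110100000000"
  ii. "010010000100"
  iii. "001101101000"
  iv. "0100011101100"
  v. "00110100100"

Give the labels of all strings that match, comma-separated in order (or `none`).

i, ii, iii, iv, v

i → match
ii. "010010000100" → match
iii. "001101101000" → match
iv → match
v. "00110100100" → match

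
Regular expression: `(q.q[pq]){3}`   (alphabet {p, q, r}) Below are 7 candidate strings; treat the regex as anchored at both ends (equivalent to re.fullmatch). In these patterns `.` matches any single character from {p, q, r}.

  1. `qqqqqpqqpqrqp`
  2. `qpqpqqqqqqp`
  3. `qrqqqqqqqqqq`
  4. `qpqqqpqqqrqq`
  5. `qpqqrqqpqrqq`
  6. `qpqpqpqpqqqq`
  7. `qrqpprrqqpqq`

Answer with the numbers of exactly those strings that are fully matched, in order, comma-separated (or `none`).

1 → no match
2 → no match
3 → match
4 → match
5 → no match
6 → match
7 → no match

3, 4, 6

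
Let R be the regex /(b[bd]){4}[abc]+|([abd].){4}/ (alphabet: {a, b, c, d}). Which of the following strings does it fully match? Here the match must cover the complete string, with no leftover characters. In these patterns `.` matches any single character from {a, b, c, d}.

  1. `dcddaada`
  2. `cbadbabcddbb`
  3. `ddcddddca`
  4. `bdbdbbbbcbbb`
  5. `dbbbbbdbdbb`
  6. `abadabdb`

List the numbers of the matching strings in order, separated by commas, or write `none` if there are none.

1, 4, 6

1 → match
2 → no match
3 → no match
4 → match
5 → no match
6 → match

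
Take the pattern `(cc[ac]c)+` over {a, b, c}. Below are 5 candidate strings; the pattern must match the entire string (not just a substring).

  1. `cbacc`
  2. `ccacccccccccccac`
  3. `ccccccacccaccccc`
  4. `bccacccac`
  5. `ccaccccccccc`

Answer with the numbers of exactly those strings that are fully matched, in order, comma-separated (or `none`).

2, 3, 5

1. `cbacc` → no match — must start with `cc`
2 → match
3 → match
4. `bccacccac` → no match — must start with `cc`
5. `ccaccccccccc` → match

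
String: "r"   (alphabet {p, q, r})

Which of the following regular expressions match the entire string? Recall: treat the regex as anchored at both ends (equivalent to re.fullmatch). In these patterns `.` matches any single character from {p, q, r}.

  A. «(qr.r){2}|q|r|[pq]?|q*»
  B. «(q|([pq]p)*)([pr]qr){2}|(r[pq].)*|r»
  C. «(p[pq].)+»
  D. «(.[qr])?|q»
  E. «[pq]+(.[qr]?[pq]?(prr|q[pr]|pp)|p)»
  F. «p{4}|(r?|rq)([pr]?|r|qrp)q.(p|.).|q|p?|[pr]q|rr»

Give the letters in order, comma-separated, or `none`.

A, B

A → match
B → match
C → no match — must start with "p"
D → no match
E → no match
F → no match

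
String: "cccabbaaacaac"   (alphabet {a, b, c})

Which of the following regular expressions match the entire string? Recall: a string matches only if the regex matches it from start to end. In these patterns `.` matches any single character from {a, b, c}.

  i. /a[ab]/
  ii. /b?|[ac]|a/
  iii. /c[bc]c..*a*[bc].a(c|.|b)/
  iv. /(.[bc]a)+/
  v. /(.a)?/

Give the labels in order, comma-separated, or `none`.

i → no match — must start with "a"
ii → no match
iii → match
iv → no match — must end with "a"
v → no match

iii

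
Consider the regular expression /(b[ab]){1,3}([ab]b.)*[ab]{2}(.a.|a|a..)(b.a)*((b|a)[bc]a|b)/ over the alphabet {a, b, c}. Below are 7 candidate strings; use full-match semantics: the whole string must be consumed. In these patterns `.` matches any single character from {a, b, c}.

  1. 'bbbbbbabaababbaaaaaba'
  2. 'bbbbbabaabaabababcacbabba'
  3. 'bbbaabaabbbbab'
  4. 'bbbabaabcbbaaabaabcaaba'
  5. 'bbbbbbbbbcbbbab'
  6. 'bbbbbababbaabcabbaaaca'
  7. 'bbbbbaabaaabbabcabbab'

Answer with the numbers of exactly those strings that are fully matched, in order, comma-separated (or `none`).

1 → match
2 → no match
3 → match
4 → match
5 → no match
6 → match
7 → match

1, 3, 4, 6, 7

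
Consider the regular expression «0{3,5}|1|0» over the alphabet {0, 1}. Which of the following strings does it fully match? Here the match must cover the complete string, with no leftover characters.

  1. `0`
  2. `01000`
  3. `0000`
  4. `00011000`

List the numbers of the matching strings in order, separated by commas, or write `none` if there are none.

1, 3

1 → match
2 → no match
3 → match
4 → no match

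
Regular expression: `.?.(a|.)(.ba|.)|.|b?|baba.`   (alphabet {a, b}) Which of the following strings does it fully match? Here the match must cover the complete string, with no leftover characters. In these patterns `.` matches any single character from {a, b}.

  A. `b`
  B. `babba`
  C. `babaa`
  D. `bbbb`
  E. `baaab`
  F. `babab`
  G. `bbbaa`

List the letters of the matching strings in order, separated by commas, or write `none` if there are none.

A, B, C, D, F

A → match
B → match
C → match
D → match
E → no match
F → match
G → no match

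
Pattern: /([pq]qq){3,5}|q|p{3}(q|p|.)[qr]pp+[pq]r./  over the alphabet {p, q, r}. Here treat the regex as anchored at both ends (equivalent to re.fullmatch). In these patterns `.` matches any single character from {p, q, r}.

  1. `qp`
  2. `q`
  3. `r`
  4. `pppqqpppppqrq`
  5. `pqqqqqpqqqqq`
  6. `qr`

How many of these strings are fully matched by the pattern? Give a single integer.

3

1 → no match
2 → match
3 → no match
4 → match
5 → match
6 → no match
Total matched: 3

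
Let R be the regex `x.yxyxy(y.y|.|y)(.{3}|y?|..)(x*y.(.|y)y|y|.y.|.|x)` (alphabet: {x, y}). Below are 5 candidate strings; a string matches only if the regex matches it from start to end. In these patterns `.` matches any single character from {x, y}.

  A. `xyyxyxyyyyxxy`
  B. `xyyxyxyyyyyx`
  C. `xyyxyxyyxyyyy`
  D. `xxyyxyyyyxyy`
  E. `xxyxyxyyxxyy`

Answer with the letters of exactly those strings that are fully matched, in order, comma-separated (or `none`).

A → match
B → match
C → match
D → no match
E → match

A, B, C, E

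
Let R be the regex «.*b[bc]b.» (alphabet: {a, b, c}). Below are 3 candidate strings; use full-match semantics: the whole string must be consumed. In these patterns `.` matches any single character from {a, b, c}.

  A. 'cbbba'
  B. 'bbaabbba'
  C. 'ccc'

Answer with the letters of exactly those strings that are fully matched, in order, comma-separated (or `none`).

A, B

A → match
B → match
C → no match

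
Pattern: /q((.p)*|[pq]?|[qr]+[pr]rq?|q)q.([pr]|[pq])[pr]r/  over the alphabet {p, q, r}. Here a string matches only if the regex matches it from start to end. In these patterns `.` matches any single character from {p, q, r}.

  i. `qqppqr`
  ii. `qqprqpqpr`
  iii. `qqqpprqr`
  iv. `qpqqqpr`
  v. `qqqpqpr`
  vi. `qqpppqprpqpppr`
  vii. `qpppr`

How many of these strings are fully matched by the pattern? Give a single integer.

i → no match
ii → match
iii → no match
iv → match
v → match
vi → match
vii → no match
Total matched: 4

4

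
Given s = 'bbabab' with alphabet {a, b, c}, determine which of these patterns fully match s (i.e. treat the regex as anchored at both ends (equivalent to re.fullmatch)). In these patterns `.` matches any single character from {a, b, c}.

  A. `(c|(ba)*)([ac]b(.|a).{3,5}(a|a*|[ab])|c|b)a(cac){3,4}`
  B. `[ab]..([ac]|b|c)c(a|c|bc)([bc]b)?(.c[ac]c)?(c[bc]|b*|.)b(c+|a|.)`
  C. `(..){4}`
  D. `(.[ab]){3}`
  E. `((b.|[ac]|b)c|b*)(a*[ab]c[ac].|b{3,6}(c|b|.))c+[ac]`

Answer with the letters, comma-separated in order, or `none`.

D

A → no match — must end with 'cac'
B → no match
C → no match
D → match
E → no match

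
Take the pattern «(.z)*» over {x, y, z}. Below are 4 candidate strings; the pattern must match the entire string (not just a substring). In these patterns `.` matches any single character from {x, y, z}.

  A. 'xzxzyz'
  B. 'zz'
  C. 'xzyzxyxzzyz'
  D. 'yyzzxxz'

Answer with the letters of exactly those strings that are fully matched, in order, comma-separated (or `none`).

A → match
B → match
C → no match
D → no match

A, B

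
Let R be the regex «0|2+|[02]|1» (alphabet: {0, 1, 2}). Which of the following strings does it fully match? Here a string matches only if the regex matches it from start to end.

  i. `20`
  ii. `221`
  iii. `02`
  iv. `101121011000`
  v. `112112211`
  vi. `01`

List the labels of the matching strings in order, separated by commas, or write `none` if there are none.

i → no match
ii → no match
iii → no match
iv → no match
v → no match
vi → no match

none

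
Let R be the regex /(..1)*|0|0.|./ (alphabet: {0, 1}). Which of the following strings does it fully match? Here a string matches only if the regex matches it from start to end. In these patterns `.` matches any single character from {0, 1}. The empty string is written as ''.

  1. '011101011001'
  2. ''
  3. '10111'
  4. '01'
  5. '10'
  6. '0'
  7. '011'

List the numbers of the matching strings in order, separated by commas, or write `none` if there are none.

1 → match
2 → match
3 → no match
4 → match
5 → no match
6 → match
7 → match

1, 2, 4, 6, 7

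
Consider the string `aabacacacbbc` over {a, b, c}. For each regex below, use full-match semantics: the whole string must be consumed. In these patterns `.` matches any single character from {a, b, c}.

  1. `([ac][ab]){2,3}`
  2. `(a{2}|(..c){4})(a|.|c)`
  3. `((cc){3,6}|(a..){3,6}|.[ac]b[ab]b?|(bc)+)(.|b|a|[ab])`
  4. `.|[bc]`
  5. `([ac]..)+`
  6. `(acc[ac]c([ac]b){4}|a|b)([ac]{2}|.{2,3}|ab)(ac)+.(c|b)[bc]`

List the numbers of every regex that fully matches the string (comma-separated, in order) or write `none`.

1 → no match
2 → no match
3 → no match
4 → no match
5 → no match
6 → match

6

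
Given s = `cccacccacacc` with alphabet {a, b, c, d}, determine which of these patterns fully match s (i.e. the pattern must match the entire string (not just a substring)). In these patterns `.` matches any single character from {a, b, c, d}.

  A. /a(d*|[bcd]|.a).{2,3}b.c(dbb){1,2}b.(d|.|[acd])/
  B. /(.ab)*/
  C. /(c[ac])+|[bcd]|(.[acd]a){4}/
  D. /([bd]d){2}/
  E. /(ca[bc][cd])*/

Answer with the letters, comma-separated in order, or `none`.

A → no match — must start with `a`
B → no match
C → match
D → no match — must end with `d`
E → no match

C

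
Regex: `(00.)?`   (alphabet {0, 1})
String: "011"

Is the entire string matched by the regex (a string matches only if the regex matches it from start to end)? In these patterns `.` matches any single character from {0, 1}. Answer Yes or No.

No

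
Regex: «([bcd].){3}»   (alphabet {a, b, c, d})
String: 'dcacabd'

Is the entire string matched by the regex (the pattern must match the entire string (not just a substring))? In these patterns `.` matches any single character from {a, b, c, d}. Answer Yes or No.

No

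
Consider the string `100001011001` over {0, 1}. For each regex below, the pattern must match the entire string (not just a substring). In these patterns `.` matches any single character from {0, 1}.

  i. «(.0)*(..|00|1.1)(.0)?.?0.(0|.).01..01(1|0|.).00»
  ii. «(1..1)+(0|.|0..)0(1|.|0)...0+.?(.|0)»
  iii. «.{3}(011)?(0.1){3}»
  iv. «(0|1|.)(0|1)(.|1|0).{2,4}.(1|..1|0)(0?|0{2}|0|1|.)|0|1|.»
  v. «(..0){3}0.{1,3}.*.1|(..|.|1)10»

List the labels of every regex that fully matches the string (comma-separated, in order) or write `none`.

i → no match — must end with `00`
ii → no match
iii → match
iv → no match
v → no match

iii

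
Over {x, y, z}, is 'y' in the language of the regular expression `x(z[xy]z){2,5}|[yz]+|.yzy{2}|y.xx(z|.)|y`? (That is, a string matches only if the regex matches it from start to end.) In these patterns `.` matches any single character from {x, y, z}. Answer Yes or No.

Yes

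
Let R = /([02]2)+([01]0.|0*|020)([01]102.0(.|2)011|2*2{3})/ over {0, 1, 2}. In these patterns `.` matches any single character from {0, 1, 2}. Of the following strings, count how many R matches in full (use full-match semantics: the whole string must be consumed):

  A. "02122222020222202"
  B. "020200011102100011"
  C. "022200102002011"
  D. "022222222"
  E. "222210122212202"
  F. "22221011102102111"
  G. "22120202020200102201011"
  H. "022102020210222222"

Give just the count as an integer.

A → no match
B → no match
C → match
D → match
E → no match
F → no match
G → no match
H → no match
Total matched: 2

2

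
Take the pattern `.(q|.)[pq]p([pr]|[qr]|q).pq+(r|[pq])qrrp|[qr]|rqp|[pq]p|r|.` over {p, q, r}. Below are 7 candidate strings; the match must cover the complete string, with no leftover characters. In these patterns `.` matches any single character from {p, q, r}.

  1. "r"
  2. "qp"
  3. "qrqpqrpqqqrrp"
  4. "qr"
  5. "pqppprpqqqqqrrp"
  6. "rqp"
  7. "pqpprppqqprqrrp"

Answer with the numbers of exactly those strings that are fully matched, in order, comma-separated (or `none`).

1, 2, 3, 5, 6

1 → match
2 → match
3 → match
4 → no match
5 → match
6 → match
7 → no match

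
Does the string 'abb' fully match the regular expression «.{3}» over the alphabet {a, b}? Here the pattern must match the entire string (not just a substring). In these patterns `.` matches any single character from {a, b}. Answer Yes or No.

Yes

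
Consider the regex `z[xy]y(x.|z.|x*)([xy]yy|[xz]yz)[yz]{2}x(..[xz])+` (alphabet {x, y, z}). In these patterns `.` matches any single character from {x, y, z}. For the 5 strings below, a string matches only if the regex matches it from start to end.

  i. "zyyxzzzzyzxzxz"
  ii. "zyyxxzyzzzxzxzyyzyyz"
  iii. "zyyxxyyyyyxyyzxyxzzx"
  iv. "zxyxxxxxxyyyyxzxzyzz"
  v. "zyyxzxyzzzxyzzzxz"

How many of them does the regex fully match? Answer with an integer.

i → no match
ii → match
iii → match
iv → match
v → match
Total matched: 4

4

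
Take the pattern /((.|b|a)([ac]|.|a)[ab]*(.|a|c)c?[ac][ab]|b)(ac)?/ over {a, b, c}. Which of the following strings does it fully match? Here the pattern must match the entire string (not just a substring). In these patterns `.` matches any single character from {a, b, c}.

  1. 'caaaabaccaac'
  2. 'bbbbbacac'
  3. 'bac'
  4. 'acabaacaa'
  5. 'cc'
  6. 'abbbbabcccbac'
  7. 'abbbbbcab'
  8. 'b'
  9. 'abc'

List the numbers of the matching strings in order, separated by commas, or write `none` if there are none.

1, 3, 4, 6, 7, 8

1. 'caaaabaccaac' → match
2. 'bbbbbacac' → no match
3. 'bac' → match
4. 'acabaacaa' → match
5. 'cc' → no match
6 → match
7. 'abbbbbcab' → match
8. 'b' → match
9. 'abc' → no match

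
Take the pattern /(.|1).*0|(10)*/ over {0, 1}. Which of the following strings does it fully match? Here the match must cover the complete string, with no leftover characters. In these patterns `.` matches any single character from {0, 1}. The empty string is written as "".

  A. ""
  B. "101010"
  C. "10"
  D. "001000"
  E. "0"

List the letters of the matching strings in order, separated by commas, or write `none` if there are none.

A. "" → match
B. "101010" → match
C. "10" → match
D. "001000" → match
E. "0" → no match

A, B, C, D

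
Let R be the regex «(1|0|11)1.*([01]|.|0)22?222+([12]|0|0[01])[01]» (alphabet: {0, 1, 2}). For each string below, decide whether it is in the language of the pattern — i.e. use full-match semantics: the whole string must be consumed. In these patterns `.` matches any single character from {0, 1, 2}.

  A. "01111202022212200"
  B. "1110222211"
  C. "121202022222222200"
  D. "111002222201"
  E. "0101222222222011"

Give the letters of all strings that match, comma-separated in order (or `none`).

B, D, E

A → no match
B. "1110222211" → match
C → no match
D. "111002222201" → match
E → match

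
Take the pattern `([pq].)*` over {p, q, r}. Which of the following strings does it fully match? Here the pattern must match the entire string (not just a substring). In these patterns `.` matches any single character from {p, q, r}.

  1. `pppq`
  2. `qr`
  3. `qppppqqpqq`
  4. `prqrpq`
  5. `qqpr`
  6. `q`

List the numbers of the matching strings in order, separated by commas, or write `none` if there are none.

1 → match
2 → match
3 → match
4 → match
5 → match
6 → no match

1, 2, 3, 4, 5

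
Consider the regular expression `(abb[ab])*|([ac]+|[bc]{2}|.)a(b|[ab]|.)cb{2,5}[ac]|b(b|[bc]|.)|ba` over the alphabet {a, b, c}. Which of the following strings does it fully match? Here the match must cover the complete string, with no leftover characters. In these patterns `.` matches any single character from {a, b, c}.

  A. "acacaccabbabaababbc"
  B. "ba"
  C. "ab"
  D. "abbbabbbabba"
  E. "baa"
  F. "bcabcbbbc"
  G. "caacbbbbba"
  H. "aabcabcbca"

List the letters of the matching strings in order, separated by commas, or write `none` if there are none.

B, D, F, G

A → no match
B → match
C → no match
D → match
E → no match
F → match
G → match
H → no match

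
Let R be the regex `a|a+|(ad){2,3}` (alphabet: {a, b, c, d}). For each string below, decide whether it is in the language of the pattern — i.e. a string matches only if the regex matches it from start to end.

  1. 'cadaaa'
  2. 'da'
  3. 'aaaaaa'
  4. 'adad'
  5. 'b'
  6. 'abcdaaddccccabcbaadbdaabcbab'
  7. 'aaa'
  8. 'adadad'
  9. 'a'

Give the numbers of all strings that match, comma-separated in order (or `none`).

1 → no match
2 → no match
3 → match
4 → match
5 → no match
6 → no match
7 → match
8 → match
9 → match

3, 4, 7, 8, 9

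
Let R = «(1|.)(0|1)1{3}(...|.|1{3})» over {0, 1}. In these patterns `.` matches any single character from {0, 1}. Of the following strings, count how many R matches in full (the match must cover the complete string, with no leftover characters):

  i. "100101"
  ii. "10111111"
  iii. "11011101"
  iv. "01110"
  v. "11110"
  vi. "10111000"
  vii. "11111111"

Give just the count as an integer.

i → no match
ii → match
iii → no match
iv → no match
v → no match
vi → match
vii → match
Total matched: 3

3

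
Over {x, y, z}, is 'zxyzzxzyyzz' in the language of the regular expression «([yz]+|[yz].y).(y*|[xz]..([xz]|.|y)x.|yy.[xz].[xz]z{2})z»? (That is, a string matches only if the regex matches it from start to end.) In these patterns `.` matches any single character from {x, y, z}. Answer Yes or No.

No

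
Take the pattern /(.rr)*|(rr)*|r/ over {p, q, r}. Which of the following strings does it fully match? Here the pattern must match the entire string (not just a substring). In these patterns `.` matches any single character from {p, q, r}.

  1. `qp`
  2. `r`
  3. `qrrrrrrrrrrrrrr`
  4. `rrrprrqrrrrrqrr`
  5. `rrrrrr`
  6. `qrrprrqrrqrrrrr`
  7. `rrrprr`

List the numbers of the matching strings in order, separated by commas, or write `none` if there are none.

1 → no match
2 → match
3 → match
4 → match
5 → match
6 → match
7 → match

2, 3, 4, 5, 6, 7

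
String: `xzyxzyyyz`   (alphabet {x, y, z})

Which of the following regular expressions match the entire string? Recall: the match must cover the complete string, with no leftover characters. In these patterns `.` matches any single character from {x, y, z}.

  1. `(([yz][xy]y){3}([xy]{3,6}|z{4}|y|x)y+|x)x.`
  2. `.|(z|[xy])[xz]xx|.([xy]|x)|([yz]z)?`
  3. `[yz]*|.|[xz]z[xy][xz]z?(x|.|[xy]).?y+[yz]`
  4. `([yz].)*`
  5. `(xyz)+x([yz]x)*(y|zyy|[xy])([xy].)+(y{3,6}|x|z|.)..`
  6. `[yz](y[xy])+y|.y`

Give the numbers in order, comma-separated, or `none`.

1 → no match
2 → no match
3 → match
4 → no match
5 → no match — must start with `xyz`
6 → no match — must end with `y`

3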